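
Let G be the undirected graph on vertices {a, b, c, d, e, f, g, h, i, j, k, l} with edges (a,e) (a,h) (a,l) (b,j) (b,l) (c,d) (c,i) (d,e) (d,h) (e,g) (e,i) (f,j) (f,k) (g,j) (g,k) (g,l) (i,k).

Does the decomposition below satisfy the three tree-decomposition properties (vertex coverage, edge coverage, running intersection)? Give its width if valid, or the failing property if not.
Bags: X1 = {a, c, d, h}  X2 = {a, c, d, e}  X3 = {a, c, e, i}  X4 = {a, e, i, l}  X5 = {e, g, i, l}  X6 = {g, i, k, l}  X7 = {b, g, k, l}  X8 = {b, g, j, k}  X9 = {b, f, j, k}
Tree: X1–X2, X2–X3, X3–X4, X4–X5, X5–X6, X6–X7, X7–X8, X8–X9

Yes; width 3.

Checking the three conditions: (i) the bags cover all of {a, b, c, d, e, f, g, h, i, j, k, l}; (ii) for each edge, some bag contains both endpoints; (iii) the bags containing any fixed vertex form a subtree. All hold, so the decomposition is valid with width 4 − 1 = 3.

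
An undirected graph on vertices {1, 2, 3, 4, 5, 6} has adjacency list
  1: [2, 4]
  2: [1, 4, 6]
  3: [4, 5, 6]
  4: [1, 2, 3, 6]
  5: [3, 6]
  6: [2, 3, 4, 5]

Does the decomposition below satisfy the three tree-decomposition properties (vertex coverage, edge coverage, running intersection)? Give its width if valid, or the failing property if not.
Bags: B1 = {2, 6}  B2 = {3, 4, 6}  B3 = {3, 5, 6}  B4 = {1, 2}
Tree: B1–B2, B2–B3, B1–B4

A tree decomposition must satisfy three properties: every vertex lies in some bag; for every edge, both endpoints lie together in some bag; and for every vertex, the bags containing it form a connected subtree. Here edge (4,2) lies in no bag, so the decomposition is invalid.

No — edge (4,2) lies in no bag.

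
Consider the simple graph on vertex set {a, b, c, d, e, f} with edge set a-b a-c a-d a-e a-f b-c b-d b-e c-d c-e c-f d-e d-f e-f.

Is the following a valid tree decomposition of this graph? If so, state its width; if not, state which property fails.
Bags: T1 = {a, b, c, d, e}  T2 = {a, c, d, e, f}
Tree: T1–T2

Yes; width 4.

Vertex coverage: the bags together contain {a, b, c, d, e, f}, the full vertex set. Edge coverage: each edge of G has both endpoints in at least one bag. Running intersection: for every vertex, the bags containing it form a connected subtree. All three properties hold, so this is a valid tree decomposition of width max|bag| − 1 = 4, and hence tw(G) ≤ 4.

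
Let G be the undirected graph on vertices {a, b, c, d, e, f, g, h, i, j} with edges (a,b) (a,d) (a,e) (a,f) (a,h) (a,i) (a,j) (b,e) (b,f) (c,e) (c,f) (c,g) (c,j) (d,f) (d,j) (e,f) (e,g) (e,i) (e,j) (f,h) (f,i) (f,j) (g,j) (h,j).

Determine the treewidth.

3

A width-3 tree decomposition is:
Bags: B1 = {a, d, f, j}  B2 = {a, e, f, j}  B3 = {c, e, f, j}  B4 = {a, e, f, i}  B5 = {a, b, e, f}  B6 = {a, f, h, j}  B7 = {c, e, g, j}
Tree: B1–B2, B2–B3, B2–B4, B2–B5, B1–B6, B3–B7
Every bag has size at most 4, so the width is 4 − 1 = 3 and tw(G) ≤ 3. Conversely, {c, e, g, j} is a clique of size 4, and the vertices of any clique must share a bag in every tree decomposition; so some bag has ≥ 4 vertices and tw(G) ≥ 3. Combining the bounds, tw(G) = 3.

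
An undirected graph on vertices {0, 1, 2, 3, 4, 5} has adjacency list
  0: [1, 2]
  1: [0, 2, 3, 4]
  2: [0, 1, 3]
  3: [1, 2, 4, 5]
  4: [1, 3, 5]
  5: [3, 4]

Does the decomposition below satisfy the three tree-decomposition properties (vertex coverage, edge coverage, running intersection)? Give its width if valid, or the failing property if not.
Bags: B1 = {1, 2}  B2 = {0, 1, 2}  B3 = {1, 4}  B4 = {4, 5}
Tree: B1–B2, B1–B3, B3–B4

A tree decomposition must satisfy three properties: every vertex lies in some bag; for every edge, both endpoints lie together in some bag; and for every vertex, the bags containing it form a connected subtree. Here vertex 3 appears in no bag, so the decomposition is invalid.

No — vertex 3 appears in no bag.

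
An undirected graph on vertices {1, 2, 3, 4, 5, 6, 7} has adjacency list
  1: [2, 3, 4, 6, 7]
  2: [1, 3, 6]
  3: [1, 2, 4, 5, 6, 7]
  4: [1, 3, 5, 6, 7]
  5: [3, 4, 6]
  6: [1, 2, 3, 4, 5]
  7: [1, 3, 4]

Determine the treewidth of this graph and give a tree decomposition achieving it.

Treewidth 3.
One such decomposition:
Bags: B1 = {1, 3, 4, 7}  B2 = {1, 3, 4, 6}  B3 = {3, 4, 5, 6}  B4 = {1, 2, 3, 6}
Tree: B1–B2, B2–B3, B2–B4

The largest bag has 4 vertices, giving width 3; this decomposition certifies tw(G) ≤ 3. Conversely, {1, 2, 3, 6} is a clique of size 4, and the vertices of any clique must share a bag in every tree decomposition; so some bag has ≥ 4 vertices and tw(G) ≥ 3. Hence tw(G) = 3 exactly.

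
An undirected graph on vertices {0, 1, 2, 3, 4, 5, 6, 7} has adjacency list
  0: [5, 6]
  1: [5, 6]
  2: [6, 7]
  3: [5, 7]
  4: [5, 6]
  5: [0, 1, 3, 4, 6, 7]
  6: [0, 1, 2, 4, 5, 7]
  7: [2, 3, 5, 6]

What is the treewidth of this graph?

A width-2 tree decomposition is:
Bags: B1 = {1, 5, 6}  B2 = {5, 6, 7}  B3 = {3, 5, 7}  B4 = {0, 5, 6}  B5 = {4, 5, 6}  B6 = {2, 6, 7}
Tree: B1–B2, B2–B3, B1–B4, B2–B5, B2–B6
Each bag holds 3 vertices, so the decomposition has width 2, which upper-bounds the treewidth. On the other hand G contains the 3-clique {2, 6, 7}. A clique must lie in a single bag of any decomposition, so no decomposition can have width below 2. The upper and lower bounds meet at 2, so that is the treewidth.

2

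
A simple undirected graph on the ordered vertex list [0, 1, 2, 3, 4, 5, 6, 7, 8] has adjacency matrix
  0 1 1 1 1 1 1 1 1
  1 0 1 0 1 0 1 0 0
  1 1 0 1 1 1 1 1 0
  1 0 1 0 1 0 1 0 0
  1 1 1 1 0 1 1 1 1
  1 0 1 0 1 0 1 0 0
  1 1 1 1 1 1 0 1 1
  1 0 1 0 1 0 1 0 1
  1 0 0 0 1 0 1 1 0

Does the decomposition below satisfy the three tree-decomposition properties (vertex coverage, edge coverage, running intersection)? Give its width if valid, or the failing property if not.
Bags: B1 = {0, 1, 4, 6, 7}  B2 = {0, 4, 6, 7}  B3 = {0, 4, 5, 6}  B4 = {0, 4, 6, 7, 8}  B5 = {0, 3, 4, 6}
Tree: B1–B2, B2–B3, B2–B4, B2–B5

A tree decomposition must satisfy three properties: every vertex lies in some bag; for every edge, both endpoints lie together in some bag; and for every vertex, the bags containing it form a connected subtree. Here vertex 2 appears in no bag, so the decomposition is invalid.

No — vertex 2 appears in no bag.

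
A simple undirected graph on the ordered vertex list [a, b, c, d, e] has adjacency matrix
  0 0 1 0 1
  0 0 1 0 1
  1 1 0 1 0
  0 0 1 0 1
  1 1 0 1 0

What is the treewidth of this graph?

2

A width-2 tree decomposition is:
Bags: B1 = {c, d, e}  B2 = {b, c, e}  B3 = {a, c, e}
Tree: B1–B2, B2–B3
Every bag has size at most 3, so the width is 3 − 1 = 2 and tw(G) ≤ 2. The edges d–c–b–e–d form a cycle, so G is not a tree and its treewidth is at least 2. Therefore the treewidth is 2.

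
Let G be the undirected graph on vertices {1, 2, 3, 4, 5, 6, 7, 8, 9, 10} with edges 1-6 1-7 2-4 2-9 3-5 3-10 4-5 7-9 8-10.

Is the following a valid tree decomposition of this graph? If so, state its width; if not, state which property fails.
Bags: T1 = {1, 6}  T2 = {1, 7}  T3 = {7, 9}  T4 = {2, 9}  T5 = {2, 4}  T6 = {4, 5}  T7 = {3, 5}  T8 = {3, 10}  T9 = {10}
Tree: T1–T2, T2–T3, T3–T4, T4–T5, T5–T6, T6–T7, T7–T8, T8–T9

No — vertex 8 appears in no bag.

A tree decomposition must satisfy three properties: every vertex lies in some bag; for every edge, both endpoints lie together in some bag; and for every vertex, the bags containing it form a connected subtree. Here vertex 8 appears in no bag, so the decomposition is invalid.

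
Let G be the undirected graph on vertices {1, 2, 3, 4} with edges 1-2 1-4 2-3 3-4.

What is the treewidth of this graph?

2

A width-2 tree decomposition is:
Bags: B1 = {1, 2, 3}  B2 = {1, 3, 4}
Tree: B1–B2
The largest bag has 3 vertices, giving width 2; this decomposition certifies tw(G) ≤ 2. Since 1–2–3–4–1 is a cycle in G, G is not acyclic. Forests are exactly the graphs of treewidth ≤ 1, so tw(G) ≥ 2. Hence tw(G) = 2 exactly.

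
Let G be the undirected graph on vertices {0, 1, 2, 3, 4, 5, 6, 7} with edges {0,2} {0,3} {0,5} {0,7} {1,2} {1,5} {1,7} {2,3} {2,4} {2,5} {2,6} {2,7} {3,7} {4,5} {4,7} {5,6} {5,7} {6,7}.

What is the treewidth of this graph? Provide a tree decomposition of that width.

Treewidth 3.
One such decomposition:
Bags: B1 = {2, 4, 5, 7}  B2 = {2, 5, 6, 7}  B3 = {1, 2, 5, 7}  B4 = {0, 2, 5, 7}  B5 = {0, 2, 3, 7}
Tree: B1–B2, B1–B3, B2–B4, B4–B5

Each bag holds 4 vertices, so the decomposition has width 3, which upper-bounds the treewidth. On the other hand G contains the 4-clique {0, 2, 3, 7}. A clique must lie in a single bag of any decomposition, so no decomposition can have width below 3. Therefore the treewidth is 3.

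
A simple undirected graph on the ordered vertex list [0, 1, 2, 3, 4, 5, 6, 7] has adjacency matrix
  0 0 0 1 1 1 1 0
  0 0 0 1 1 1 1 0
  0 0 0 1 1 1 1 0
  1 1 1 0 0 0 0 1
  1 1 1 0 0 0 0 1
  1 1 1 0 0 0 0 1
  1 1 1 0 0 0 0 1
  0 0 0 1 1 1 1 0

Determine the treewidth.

4

A width-4 tree decomposition is:
Bags: B1 = {0, 1, 2, 4, 7}  B2 = {0, 1, 2, 5, 7}  B3 = {0, 1, 2, 6, 7}  B4 = {0, 1, 2, 3, 7}
Tree: B1–B2, B2–B3, B3–B4
Every bag has size at most 5, so the width is 5 − 1 = 4 and tw(G) ≤ 4. For the lower bound: the 5 vertex sets {2,4}, {5,7}, {0,6}, {1}, {3} are disjoint, each induces a connected subgraph, and every pair is joined by at least one edge of G. Contracting each set to a single vertex therefore yields K_{5} as a minor, and since treewidth is minor-monotone, tw(G) ≥ tw(K_{5}) = 4. Therefore the treewidth is 4.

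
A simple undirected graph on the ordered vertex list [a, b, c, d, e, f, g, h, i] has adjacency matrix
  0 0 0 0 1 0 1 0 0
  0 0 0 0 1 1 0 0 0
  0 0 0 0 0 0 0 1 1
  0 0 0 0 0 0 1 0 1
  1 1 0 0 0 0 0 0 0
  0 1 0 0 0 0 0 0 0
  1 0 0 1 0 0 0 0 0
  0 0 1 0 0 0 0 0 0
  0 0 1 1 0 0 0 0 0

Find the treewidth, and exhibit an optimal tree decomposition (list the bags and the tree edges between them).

Treewidth 1.
Bags: B1 = {c, h}  B2 = {c, i}  B3 = {d, i}  B4 = {d, g}  B5 = {a, g}  B6 = {a, e}  B7 = {b, e}  B8 = {b, f}
Tree: B1–B2, B2–B3, B3–B4, B4–B5, B5–B6, B6–B7, B7–B8

The largest bag has 2 vertices, giving width 1; this decomposition certifies tw(G) ≤ 1. Since G has at least one edge (e.g. h–c), it is not an edgeless graph, so tw(G) ≥ 1. Hence tw(G) = 1 exactly.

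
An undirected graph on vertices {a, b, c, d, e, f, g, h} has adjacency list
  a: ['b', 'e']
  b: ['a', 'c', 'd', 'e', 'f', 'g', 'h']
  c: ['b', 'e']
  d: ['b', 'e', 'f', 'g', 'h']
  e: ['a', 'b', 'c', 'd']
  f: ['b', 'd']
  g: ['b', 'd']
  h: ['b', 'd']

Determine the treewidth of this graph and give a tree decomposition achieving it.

Treewidth 2.
Bags: B1 = {b, d, g}  B2 = {b, d, e}  B3 = {a, b, e}  B4 = {b, c, e}  B5 = {b, d, f}  B6 = {b, d, h}
Tree: B1–B2, B2–B3, B3–B4, B1–B5, B1–B6

The largest bag has 3 vertices, giving width 2; this decomposition certifies tw(G) ≤ 2. For the lower bound, the 3 vertices {b, d, g} are pairwise adjacent, and any tree decomposition puts a clique entirely inside one bag — forcing width ≥ 2. Combining the bounds, tw(G) = 2.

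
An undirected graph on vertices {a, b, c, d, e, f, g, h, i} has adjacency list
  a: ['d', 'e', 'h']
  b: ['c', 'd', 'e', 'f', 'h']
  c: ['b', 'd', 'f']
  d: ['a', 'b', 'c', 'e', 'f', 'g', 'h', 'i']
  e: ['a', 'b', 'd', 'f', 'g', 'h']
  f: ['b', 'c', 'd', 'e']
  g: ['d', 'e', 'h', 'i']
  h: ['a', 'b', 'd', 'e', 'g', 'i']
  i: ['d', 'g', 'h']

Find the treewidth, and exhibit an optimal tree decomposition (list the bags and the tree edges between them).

Treewidth 3.
Bags: B1 = {b, d, e, h}  B2 = {b, d, e, f}  B3 = {d, e, g, h}  B4 = {b, c, d, f}  B5 = {a, d, e, h}  B6 = {d, g, h, i}
Tree: B1–B2, B1–B3, B2–B4, B1–B5, B3–B6

Every bag has size at most 4, so the width is 4 − 1 = 3 and tw(G) ≤ 3. On the other hand G contains the 4-clique {d, e, g, h}. A clique must lie in a single bag of any decomposition, so no decomposition can have width below 3. Therefore the treewidth is 3.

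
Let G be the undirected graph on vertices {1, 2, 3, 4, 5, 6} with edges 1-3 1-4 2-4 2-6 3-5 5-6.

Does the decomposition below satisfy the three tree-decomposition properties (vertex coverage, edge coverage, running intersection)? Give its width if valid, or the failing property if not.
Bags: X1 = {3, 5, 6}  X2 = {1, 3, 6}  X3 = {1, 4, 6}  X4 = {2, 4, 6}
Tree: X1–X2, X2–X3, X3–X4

Yes; width 2.

Every vertex of G appears in some bag (union = {1, 2, 3, 4, 5, 6}); every edge is covered by a bag; and for each vertex v the set of bags containing v is connected in the bag tree. The decomposition is therefore valid. The largest bag has 3 vertices, so the width is 2.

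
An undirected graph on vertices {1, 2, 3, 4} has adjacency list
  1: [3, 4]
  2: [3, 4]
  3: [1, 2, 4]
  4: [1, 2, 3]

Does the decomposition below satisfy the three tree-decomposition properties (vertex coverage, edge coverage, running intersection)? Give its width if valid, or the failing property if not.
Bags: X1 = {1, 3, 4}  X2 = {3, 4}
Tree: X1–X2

No — vertex 2 appears in no bag.

A tree decomposition must satisfy three properties: every vertex lies in some bag; for every edge, both endpoints lie together in some bag; and for every vertex, the bags containing it form a connected subtree. Here vertex 2 appears in no bag, so the decomposition is invalid.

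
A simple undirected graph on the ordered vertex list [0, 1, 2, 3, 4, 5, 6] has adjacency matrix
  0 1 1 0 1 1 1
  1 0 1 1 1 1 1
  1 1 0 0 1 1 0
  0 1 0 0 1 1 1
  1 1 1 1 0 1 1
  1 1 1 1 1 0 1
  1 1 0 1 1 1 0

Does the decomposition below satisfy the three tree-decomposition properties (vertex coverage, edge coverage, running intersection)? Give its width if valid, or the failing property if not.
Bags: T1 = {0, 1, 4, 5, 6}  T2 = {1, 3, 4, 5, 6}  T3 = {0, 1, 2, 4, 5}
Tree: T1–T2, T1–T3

Yes; width 4.

Every vertex of G appears in some bag (union = {0, 1, 2, 3, 4, 5, 6}); every edge is covered by a bag; and for each vertex v the set of bags containing v is connected in the bag tree. The decomposition is therefore valid. The largest bag has 5 vertices, so the width is 4.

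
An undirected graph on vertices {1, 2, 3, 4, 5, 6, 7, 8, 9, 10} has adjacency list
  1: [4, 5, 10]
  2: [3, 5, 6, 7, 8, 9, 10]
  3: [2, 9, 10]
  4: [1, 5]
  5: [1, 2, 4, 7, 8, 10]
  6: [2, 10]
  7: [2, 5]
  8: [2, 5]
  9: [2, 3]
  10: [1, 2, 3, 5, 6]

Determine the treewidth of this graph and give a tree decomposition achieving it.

Treewidth 2.
One optimal decomposition is:
Bags: B1 = {2, 5, 10}  B2 = {1, 5, 10}  B3 = {2, 6, 10}  B4 = {2, 3, 10}  B5 = {2, 5, 7}  B6 = {2, 3, 9}  B7 = {1, 4, 5}  B8 = {2, 5, 8}
Tree: B1–B2, B1–B3, B1–B4, B1–B5, B4–B6, B2–B7, B5–B8

The largest bag has 3 vertices, giving width 2; this decomposition certifies tw(G) ≤ 2. On the other hand G contains the 3-clique {1, 5, 10}. A clique must lie in a single bag of any decomposition, so no decomposition can have width below 2. Therefore the treewidth is 2.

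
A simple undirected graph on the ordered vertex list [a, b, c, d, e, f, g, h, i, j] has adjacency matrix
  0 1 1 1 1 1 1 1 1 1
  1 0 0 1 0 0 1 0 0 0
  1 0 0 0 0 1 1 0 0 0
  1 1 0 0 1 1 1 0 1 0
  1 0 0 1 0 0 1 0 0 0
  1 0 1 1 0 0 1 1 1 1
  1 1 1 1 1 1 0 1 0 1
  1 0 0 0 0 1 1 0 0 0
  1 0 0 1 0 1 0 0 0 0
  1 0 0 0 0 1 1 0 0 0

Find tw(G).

A width-3 tree decomposition is:
Bags: B1 = {a, b, d, g}  B2 = {a, d, f, g}  B3 = {a, f, g, j}  B4 = {a, d, e, g}  B5 = {a, c, f, g}  B6 = {a, d, f, i}  B7 = {a, f, g, h}
Tree: B1–B2, B2–B3, B1–B4, B2–B5, B2–B6, B5–B7
Each bag holds 4 vertices, so the decomposition has width 3, which upper-bounds the treewidth. On the other hand G contains the 4-clique {a, d, e, g}. A clique must lie in a single bag of any decomposition, so no decomposition can have width below 3. Combining the bounds, tw(G) = 3.

3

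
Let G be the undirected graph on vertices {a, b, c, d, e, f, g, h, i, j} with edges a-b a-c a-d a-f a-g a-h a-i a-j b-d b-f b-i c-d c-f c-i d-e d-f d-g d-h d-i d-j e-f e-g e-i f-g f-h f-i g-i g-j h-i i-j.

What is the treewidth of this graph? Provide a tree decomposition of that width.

Every bag has size at most 5, so the width is 5 − 1 = 4 and tw(G) ≤ 4. Conversely, {a, d, g, i, j} is a clique of size 5, and the vertices of any clique must share a bag in every tree decomposition; so some bag has ≥ 5 vertices and tw(G) ≥ 4. Combining the bounds, tw(G) = 4.

Treewidth 4.
One such decomposition:
Bags: B1 = {a, d, f, g, i}  B2 = {a, d, g, i, j}  B3 = {a, b, d, f, i}  B4 = {a, c, d, f, i}  B5 = {d, e, f, g, i}  B6 = {a, d, f, h, i}
Tree: B1–B2, B1–B3, B3–B4, B1–B5, B1–B6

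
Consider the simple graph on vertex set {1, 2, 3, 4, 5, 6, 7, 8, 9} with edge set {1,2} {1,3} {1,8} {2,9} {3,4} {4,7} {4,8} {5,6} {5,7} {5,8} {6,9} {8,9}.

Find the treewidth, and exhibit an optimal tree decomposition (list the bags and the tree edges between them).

Treewidth 3.
Bags: B1 = {4, 5, 6, 7}  B2 = {4, 5, 6, 8}  B3 = {4, 6, 8, 9}  B4 = {3, 4, 8, 9}  B5 = {1, 3, 8, 9}  B6 = {1, 2, 3, 9}
Tree: B1–B2, B2–B3, B3–B4, B4–B5, B5–B6

Every bag has size at most 4, so the width is 4 − 1 = 3 and tw(G) ≤ 3. For the lower bound: the 4 vertex sets {5,6,7}, {4}, {8}, {1,2,3,9} are disjoint, each induces a connected subgraph, and every pair is joined by at least one edge of G. Contracting each set to a single vertex therefore yields K_{4} as a minor, and since treewidth is minor-monotone, tw(G) ≥ tw(K_{4}) = 3. Combining the bounds, tw(G) = 3.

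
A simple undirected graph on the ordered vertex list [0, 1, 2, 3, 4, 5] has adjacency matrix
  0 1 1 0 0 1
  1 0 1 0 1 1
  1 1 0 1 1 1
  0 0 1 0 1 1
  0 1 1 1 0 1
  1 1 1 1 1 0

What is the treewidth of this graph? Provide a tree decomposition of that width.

Each bag holds 4 vertices, so the decomposition has width 3, which upper-bounds the treewidth. On the other hand G contains the 4-clique {0, 1, 2, 5}. A clique must lie in a single bag of any decomposition, so no decomposition can have width below 3. Hence tw(G) = 3 exactly.

Treewidth 3.
One such decomposition:
Bags: B1 = {1, 2, 4, 5}  B2 = {0, 1, 2, 5}  B3 = {2, 3, 4, 5}
Tree: B1–B2, B1–B3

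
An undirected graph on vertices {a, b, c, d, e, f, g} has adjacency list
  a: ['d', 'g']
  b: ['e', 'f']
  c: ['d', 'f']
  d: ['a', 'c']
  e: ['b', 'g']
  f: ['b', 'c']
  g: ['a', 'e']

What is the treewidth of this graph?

A width-2 tree decomposition is:
Bags: B1 = {c, d, f}  B2 = {b, d, f}  B3 = {b, d, e}  B4 = {d, e, g}  B5 = {a, d, g}
Tree: B1–B2, B2–B3, B3–B4, B4–B5
The largest bag has 3 vertices, giving width 2; this decomposition certifies tw(G) ≤ 2. For the lower bound, G contains the cycle d–c–f–b–e–g–a–d, so G is not a forest; only forests have treewidth ≤ 1, hence tw(G) ≥ 2. Therefore the treewidth is 2.

2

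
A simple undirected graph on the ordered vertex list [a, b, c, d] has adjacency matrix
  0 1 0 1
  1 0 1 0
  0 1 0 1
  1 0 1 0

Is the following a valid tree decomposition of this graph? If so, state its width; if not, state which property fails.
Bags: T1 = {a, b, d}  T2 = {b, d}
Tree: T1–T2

A tree decomposition must satisfy three properties: every vertex lies in some bag; for every edge, both endpoints lie together in some bag; and for every vertex, the bags containing it form a connected subtree. Here vertex c appears in no bag, so the decomposition is invalid.

No — vertex c appears in no bag.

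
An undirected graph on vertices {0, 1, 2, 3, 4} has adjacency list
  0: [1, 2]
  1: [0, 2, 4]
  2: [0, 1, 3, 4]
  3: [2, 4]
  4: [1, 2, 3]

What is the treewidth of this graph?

A width-2 tree decomposition is:
Bags: B1 = {0, 1, 2}  B2 = {1, 2, 4}  B3 = {2, 3, 4}
Tree: B1–B2, B2–B3
Every bag has size at most 3, so the width is 3 − 1 = 2 and tw(G) ≤ 2. For the lower bound, the 3 vertices {0, 1, 2} are pairwise adjacent, and any tree decomposition puts a clique entirely inside one bag — forcing width ≥ 2. Hence tw(G) = 2 exactly.

2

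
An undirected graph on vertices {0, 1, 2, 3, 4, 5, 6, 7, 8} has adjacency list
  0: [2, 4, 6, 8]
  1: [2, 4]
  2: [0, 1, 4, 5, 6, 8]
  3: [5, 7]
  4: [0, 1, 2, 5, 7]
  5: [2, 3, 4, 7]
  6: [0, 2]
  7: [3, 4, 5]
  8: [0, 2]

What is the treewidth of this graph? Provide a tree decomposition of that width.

Treewidth 2.
One optimal decomposition is:
Bags: B1 = {4, 5, 7}  B2 = {2, 4, 5}  B3 = {1, 2, 4}  B4 = {0, 2, 4}  B5 = {3, 5, 7}  B6 = {0, 2, 8}  B7 = {0, 2, 6}
Tree: B1–B2, B2–B3, B2–B4, B1–B5, B4–B6, B6–B7

Every bag has size at most 3, so the width is 3 − 1 = 2 and tw(G) ≤ 2. On the other hand G contains the 3-clique {0, 2, 8}. A clique must lie in a single bag of any decomposition, so no decomposition can have width below 2. Therefore the treewidth is 2.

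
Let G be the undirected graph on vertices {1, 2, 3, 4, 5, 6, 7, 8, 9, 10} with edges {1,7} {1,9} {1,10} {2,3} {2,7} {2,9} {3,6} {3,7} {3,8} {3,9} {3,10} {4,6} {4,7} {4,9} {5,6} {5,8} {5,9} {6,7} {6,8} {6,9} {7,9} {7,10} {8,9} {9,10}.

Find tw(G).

3

A width-3 tree decomposition is:
Bags: B1 = {3, 7, 9, 10}  B2 = {3, 6, 7, 9}  B3 = {1, 7, 9, 10}  B4 = {2, 3, 7, 9}  B5 = {3, 6, 8, 9}  B6 = {5, 6, 8, 9}  B7 = {4, 6, 7, 9}
Tree: B1–B2, B1–B3, B2–B4, B2–B5, B5–B6, B2–B7
Each bag holds 4 vertices, so the decomposition has width 3, which upper-bounds the treewidth. For the lower bound, the 4 vertices {3, 6, 8, 9} are pairwise adjacent, and any tree decomposition puts a clique entirely inside one bag — forcing width ≥ 3. Therefore the treewidth is 3.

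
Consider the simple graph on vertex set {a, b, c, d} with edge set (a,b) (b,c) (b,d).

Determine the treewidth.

1

A width-1 tree decomposition is:
Bags: B1 = {b, c}  B2 = {a, b}  B3 = {b, d}
Tree: B1–B2, B2–B3
Every bag has size at most 2, so the width is 2 − 1 = 1 and tw(G) ≤ 1. Since G has at least one edge (e.g. c–b), it is not an edgeless graph, so tw(G) ≥ 1. Hence tw(G) = 1 exactly.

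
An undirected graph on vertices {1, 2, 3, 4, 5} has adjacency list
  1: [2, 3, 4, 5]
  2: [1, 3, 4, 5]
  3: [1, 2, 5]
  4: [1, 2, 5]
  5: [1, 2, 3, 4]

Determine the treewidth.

3

A width-3 tree decomposition is:
Bags: B1 = {1, 2, 4, 5}  B2 = {1, 2, 3, 5}
Tree: B1–B2
The largest bag has 4 vertices, giving width 3; this decomposition certifies tw(G) ≤ 3. On the other hand G contains the 4-clique {1, 2, 3, 5}. A clique must lie in a single bag of any decomposition, so no decomposition can have width below 3. The upper and lower bounds meet at 3, so that is the treewidth.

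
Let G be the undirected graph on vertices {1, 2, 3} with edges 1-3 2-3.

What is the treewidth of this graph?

A width-1 tree decomposition is:
Bags: B1 = {1, 3}  B2 = {2, 3}
Tree: B1–B2
Each bag holds 2 vertices, so the decomposition has width 1, which upper-bounds the treewidth. G has an edge, so its treewidth is at least 1. The upper and lower bounds meet at 1, so that is the treewidth.

1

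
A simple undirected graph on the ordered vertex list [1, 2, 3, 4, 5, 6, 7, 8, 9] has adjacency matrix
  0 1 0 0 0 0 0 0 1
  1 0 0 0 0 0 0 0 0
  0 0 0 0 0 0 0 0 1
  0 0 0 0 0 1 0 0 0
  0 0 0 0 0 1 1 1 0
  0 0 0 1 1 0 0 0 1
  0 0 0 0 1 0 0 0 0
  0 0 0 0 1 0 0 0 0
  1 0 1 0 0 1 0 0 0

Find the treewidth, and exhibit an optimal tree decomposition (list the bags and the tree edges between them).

Treewidth 1.
One optimal decomposition is:
Bags: B1 = {1, 9}  B2 = {6, 9}  B3 = {5, 6}  B4 = {5, 8}  B5 = {3, 9}  B6 = {5, 7}  B7 = {4, 6}  B8 = {1, 2}
Tree: B1–B2, B2–B3, B3–B4, B2–B5, B4–B6, B2–B7, B1–B8

Each bag holds 2 vertices, so the decomposition has width 1, which upper-bounds the treewidth. Any graph with an edge has treewidth ≥ 1, and G has the edge 9–1. The upper and lower bounds meet at 1, so that is the treewidth.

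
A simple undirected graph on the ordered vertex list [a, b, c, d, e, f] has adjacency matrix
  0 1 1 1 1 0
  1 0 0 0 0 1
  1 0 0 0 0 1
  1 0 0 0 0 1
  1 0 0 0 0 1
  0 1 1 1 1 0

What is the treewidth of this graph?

A width-2 tree decomposition is:
Bags: B1 = {a, c, f}  B2 = {a, d, f}  B3 = {a, e, f}  B4 = {a, b, f}
Tree: B1–B2, B2–B3, B3–B4
Every bag has size at most 3, so the width is 3 − 1 = 2 and tw(G) ≤ 2. Since c–f–d–a–c is a cycle in G, G is not acyclic. Forests are exactly the graphs of treewidth ≤ 1, so tw(G) ≥ 2. Combining the bounds, tw(G) = 2.

2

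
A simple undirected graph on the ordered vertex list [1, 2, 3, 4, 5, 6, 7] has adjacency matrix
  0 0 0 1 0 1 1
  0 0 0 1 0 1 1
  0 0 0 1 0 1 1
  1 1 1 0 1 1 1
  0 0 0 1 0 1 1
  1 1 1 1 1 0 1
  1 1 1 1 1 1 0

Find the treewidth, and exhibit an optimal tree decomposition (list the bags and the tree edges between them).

Treewidth 3.
One optimal decomposition is:
Bags: B1 = {1, 4, 6, 7}  B2 = {3, 4, 6, 7}  B3 = {2, 4, 6, 7}  B4 = {4, 5, 6, 7}
Tree: B1–B2, B1–B3, B2–B4

The largest bag has 4 vertices, giving width 3; this decomposition certifies tw(G) ≤ 3. Conversely, {1, 4, 6, 7} is a clique of size 4, and the vertices of any clique must share a bag in every tree decomposition; so some bag has ≥ 4 vertices and tw(G) ≥ 3. Therefore the treewidth is 3.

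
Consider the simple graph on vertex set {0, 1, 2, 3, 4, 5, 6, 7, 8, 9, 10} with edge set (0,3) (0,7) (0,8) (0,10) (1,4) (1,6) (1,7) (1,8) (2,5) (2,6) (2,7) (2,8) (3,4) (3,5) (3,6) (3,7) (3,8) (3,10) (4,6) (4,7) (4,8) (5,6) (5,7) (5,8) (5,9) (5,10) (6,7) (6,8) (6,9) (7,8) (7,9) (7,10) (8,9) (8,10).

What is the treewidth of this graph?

4

A width-4 tree decomposition is:
Bags: B1 = {3, 5, 6, 7, 8}  B2 = {3, 5, 7, 8, 10}  B3 = {3, 4, 6, 7, 8}  B4 = {0, 3, 7, 8, 10}  B5 = {1, 4, 6, 7, 8}  B6 = {2, 5, 6, 7, 8}  B7 = {5, 6, 7, 8, 9}
Tree: B1–B2, B1–B3, B2–B4, B3–B5, B1–B6, B6–B7
Every bag has size at most 5, so the width is 5 − 1 = 4 and tw(G) ≤ 4. For the lower bound, the 5 vertices {0, 3, 7, 8, 10} are pairwise adjacent, and any tree decomposition puts a clique entirely inside one bag — forcing width ≥ 4. Combining the bounds, tw(G) = 4.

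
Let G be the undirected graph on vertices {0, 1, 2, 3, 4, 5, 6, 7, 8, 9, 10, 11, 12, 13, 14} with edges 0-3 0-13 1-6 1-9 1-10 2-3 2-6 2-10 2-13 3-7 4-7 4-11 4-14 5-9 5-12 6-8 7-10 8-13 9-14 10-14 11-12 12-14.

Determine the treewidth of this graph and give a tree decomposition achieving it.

Treewidth 3.
One such decomposition:
Bags: B1 = {4, 5, 11, 12}  B2 = {4, 5, 12, 14}  B3 = {4, 5, 9, 14}  B4 = {4, 7, 9, 14}  B5 = {7, 9, 10, 14}  B6 = {1, 7, 9, 10}  B7 = {1, 3, 7, 10}  B8 = {1, 2, 3, 10}  B9 = {1, 2, 3, 6}  B10 = {0, 2, 3, 6}  B11 = {0, 2, 6, 13}  B12 = {0, 6, 8, 13}
Tree: B1–B2, B2–B3, B3–B4, B4–B5, B5–B6, B6–B7, B7–B8, B8–B9, B9–B10, B10–B11, B11–B12

The largest bag has 4 vertices, giving width 3; this decomposition certifies tw(G) ≤ 3. For the lower bound: the 4 vertex sets {5,11,12}, {4}, {14}, {1,7,9,10} are disjoint, each induces a connected subgraph, and every pair is joined by at least one edge of G. Contracting each set to a single vertex therefore yields K_{4} as a minor, and since treewidth is minor-monotone, tw(G) ≥ tw(K_{4}) = 3. The upper and lower bounds meet at 3, so that is the treewidth.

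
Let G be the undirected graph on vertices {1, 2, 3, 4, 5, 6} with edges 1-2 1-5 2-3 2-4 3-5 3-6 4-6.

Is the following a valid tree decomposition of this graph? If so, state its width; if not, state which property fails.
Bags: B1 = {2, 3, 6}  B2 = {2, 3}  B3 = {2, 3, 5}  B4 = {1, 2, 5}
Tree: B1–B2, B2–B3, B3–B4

No — vertex 4 appears in no bag.

A tree decomposition must satisfy three properties: every vertex lies in some bag; for every edge, both endpoints lie together in some bag; and for every vertex, the bags containing it form a connected subtree. Here vertex 4 appears in no bag, so the decomposition is invalid.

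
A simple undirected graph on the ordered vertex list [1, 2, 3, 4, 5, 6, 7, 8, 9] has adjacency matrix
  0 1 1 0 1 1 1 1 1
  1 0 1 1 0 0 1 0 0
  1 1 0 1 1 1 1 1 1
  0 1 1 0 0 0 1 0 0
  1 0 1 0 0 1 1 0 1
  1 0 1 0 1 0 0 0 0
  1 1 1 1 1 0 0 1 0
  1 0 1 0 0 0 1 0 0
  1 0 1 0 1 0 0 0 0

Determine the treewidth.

3

A width-3 tree decomposition is:
Bags: B1 = {1, 2, 3, 7}  B2 = {2, 3, 4, 7}  B3 = {1, 3, 5, 7}  B4 = {1, 3, 5, 9}  B5 = {1, 3, 5, 6}  B6 = {1, 3, 7, 8}
Tree: B1–B2, B1–B3, B3–B4, B4–B5, B3–B6
Each bag holds 4 vertices, so the decomposition has width 3, which upper-bounds the treewidth. Conversely, {1, 3, 7, 8} is a clique of size 4, and the vertices of any clique must share a bag in every tree decomposition; so some bag has ≥ 4 vertices and tw(G) ≥ 3. Hence tw(G) = 3 exactly.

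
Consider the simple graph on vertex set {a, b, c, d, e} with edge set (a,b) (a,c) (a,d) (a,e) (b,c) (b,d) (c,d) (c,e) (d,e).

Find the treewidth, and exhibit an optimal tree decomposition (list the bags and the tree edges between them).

Treewidth 3.
One such decomposition:
Bags: B1 = {a, c, d, e}  B2 = {a, b, c, d}
Tree: B1–B2

Each bag holds 4 vertices, so the decomposition has width 3, which upper-bounds the treewidth. For the lower bound, the 4 vertices {a, c, d, e} are pairwise adjacent, and any tree decomposition puts a clique entirely inside one bag — forcing width ≥ 3. The upper and lower bounds meet at 3, so that is the treewidth.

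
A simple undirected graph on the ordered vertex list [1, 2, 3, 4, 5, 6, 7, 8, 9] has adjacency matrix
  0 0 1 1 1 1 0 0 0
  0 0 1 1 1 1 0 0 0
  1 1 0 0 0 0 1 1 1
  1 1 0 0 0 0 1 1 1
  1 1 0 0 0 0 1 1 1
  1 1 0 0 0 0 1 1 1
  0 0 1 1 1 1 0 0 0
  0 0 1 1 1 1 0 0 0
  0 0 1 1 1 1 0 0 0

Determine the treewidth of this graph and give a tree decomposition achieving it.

Treewidth 4.
One optimal decomposition is:
Bags: B1 = {1, 3, 4, 5, 6}  B2 = {3, 4, 5, 6, 7}  B3 = {2, 3, 4, 5, 6}  B4 = {3, 4, 5, 6, 8}  B5 = {3, 4, 5, 6, 9}
Tree: B1–B2, B2–B3, B3–B4, B4–B5

Every bag has size at most 5, so the width is 5 − 1 = 4 and tw(G) ≤ 4. For the lower bound: the 5 vertex sets {1,5}, {3,7}, {2,4}, {6}, {8} are disjoint, each induces a connected subgraph, and every pair is joined by at least one edge of G. Contracting each set to a single vertex therefore yields K_{5} as a minor, and since treewidth is minor-monotone, tw(G) ≥ tw(K_{5}) = 4. Combining the bounds, tw(G) = 4.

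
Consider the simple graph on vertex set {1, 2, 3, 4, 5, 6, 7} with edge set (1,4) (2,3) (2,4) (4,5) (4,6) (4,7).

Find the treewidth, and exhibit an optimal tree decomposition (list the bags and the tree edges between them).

Treewidth 1.
One such decomposition:
Bags: B1 = {4, 5}  B2 = {2, 4}  B3 = {2, 3}  B4 = {4, 7}  B5 = {1, 4}  B6 = {4, 6}
Tree: B1–B2, B2–B3, B2–B4, B2–B5, B4–B6

Every bag has size at most 2, so the width is 2 − 1 = 1 and tw(G) ≤ 1. Any graph with an edge has treewidth ≥ 1, and G has the edge 5–4. Combining the bounds, tw(G) = 1.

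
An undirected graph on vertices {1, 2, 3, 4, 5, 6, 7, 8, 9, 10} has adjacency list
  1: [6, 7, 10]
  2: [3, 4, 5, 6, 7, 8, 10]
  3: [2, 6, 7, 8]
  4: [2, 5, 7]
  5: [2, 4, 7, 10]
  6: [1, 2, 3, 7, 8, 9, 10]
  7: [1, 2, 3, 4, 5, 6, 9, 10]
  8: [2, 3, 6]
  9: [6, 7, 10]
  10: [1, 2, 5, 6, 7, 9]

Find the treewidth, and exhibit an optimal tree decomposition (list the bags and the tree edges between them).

Every bag has size at most 4, so the width is 4 − 1 = 3 and tw(G) ≤ 3. On the other hand G contains the 4-clique {2, 3, 6, 8}. A clique must lie in a single bag of any decomposition, so no decomposition can have width below 3. Therefore the treewidth is 3.

Treewidth 3.
One optimal decomposition is:
Bags: B1 = {2, 6, 7, 10}  B2 = {1, 6, 7, 10}  B3 = {2, 3, 6, 7}  B4 = {2, 5, 7, 10}  B5 = {2, 3, 6, 8}  B6 = {6, 7, 9, 10}  B7 = {2, 4, 5, 7}
Tree: B1–B2, B1–B3, B1–B4, B3–B5, B1–B6, B4–B7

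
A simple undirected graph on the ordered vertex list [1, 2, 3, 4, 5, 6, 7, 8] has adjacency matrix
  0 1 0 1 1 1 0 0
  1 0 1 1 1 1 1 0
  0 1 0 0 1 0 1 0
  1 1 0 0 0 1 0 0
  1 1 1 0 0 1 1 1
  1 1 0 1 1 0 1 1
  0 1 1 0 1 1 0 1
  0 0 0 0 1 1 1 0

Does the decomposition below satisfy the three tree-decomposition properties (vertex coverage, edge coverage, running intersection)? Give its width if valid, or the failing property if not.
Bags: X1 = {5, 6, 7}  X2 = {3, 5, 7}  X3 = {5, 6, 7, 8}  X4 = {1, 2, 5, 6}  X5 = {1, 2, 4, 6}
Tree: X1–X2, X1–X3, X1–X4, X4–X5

No — edge (2,7) lies in no bag.

A tree decomposition must satisfy three properties: every vertex lies in some bag; for every edge, both endpoints lie together in some bag; and for every vertex, the bags containing it form a connected subtree. Here edge (2,7) lies in no bag, so the decomposition is invalid.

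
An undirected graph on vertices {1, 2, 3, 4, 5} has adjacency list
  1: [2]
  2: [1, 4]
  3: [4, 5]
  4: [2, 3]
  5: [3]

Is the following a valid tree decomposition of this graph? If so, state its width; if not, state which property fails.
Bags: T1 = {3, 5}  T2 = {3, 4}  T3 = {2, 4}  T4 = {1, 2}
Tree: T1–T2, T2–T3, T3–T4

Yes; width 1.

Vertex coverage: the bags together contain {1, 2, 3, 4, 5}, the full vertex set. Edge coverage: each edge of G has both endpoints in at least one bag. Running intersection: for every vertex, the bags containing it form a connected subtree. All three properties hold, so this is a valid tree decomposition of width max|bag| − 1 = 1, and hence tw(G) ≤ 1.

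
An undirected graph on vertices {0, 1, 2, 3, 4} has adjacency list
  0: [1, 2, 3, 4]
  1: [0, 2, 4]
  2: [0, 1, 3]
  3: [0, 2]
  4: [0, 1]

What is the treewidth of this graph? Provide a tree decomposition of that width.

Every bag has size at most 3, so the width is 3 − 1 = 2 and tw(G) ≤ 2. On the other hand G contains the 3-clique {0, 1, 2}. A clique must lie in a single bag of any decomposition, so no decomposition can have width below 2. The upper and lower bounds meet at 2, so that is the treewidth.

Treewidth 2.
One such decomposition:
Bags: B1 = {0, 1, 4}  B2 = {0, 1, 2}  B3 = {0, 2, 3}
Tree: B1–B2, B2–B3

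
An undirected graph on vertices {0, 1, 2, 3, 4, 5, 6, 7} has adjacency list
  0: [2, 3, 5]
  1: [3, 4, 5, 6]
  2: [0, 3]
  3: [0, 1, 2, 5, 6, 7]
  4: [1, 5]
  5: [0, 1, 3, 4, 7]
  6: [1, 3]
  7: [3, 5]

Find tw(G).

A width-2 tree decomposition is:
Bags: B1 = {0, 3, 5}  B2 = {1, 3, 5}  B3 = {1, 3, 6}  B4 = {1, 4, 5}  B5 = {0, 2, 3}  B6 = {3, 5, 7}
Tree: B1–B2, B2–B3, B2–B4, B1–B5, B2–B6
The largest bag has 3 vertices, giving width 2; this decomposition certifies tw(G) ≤ 2. For the lower bound, the 3 vertices {0, 2, 3} are pairwise adjacent, and any tree decomposition puts a clique entirely inside one bag — forcing width ≥ 2. Combining the bounds, tw(G) = 2.

2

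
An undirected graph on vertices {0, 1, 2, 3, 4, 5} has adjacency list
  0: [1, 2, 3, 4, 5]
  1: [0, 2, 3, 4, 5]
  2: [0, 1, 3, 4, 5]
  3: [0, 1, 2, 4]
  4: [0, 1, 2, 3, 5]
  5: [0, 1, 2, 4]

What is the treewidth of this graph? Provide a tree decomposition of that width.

Treewidth 4.
One optimal decomposition is:
Bags: B1 = {0, 1, 2, 3, 4}  B2 = {0, 1, 2, 4, 5}
Tree: B1–B2

Every bag has size at most 5, so the width is 5 − 1 = 4 and tw(G) ≤ 4. Conversely, {0, 1, 2, 3, 4} is a clique of size 5, and the vertices of any clique must share a bag in every tree decomposition; so some bag has ≥ 5 vertices and tw(G) ≥ 4. Combining the bounds, tw(G) = 4.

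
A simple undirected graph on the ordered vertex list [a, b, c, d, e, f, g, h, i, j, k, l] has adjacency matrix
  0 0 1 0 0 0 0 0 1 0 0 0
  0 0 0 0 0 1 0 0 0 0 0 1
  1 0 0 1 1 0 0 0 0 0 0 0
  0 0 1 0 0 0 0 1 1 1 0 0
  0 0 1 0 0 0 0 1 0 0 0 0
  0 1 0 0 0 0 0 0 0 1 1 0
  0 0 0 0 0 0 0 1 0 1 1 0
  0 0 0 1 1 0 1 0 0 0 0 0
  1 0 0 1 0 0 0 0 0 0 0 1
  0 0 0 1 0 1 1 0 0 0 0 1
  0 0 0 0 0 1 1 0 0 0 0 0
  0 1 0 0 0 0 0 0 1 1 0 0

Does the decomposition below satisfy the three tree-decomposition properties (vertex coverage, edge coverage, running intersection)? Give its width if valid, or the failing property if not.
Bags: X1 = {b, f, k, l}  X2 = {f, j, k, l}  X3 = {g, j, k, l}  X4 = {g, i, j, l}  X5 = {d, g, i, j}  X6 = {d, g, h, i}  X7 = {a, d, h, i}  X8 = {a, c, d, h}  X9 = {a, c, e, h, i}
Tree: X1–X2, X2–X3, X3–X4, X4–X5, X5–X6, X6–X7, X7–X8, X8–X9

No — bags containing vertex i are not connected in the tree.

A tree decomposition must satisfy three properties: every vertex lies in some bag; for every edge, both endpoints lie together in some bag; and for every vertex, the bags containing it form a connected subtree. Here bags containing vertex i are not connected in the tree, so the decomposition is invalid.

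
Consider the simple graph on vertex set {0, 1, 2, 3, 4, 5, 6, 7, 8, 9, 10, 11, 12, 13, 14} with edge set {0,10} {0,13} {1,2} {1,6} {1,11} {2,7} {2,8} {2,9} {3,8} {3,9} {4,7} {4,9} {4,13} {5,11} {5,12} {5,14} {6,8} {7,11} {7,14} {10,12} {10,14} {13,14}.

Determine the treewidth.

A width-3 tree decomposition is:
Bags: B1 = {0, 5, 10, 12}  B2 = {0, 5, 10, 14}  B3 = {0, 5, 13, 14}  B4 = {5, 11, 13, 14}  B5 = {7, 11, 13, 14}  B6 = {4, 7, 11, 13}  B7 = {1, 4, 7, 11}  B8 = {1, 2, 4, 7}  B9 = {1, 2, 4, 9}  B10 = {1, 2, 6, 9}  B11 = {2, 6, 8, 9}  B12 = {3, 6, 8, 9}
Tree: B1–B2, B2–B3, B3–B4, B4–B5, B5–B6, B6–B7, B7–B8, B8–B9, B9–B10, B10–B11, B11–B12
The largest bag has 4 vertices, giving width 3; this decomposition certifies tw(G) ≤ 3. For the lower bound: the 4 vertex sets {0,10,12}, {5}, {14}, {4,7,11,13} are disjoint, each induces a connected subgraph, and every pair is joined by at least one edge of G. Contracting each set to a single vertex therefore yields K_{4} as a minor, and since treewidth is minor-monotone, tw(G) ≥ tw(K_{4}) = 3. Combining the bounds, tw(G) = 3.

3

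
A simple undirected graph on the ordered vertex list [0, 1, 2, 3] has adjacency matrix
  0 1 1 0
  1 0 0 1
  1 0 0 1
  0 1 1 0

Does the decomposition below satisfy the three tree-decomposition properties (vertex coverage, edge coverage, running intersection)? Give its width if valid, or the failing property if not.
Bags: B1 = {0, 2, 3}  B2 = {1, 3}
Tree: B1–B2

No — edge (0,1) lies in no bag.

A tree decomposition must satisfy three properties: every vertex lies in some bag; for every edge, both endpoints lie together in some bag; and for every vertex, the bags containing it form a connected subtree. Here edge (0,1) lies in no bag, so the decomposition is invalid.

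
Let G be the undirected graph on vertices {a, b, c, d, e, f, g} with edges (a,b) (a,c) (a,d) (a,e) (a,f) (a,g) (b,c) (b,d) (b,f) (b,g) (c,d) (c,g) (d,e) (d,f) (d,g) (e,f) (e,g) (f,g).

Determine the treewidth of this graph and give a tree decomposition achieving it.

Treewidth 4.
Bags: B1 = {a, b, d, f, g}  B2 = {a, b, c, d, g}  B3 = {a, d, e, f, g}
Tree: B1–B2, B1–B3

Every bag has size at most 5, so the width is 5 − 1 = 4 and tw(G) ≤ 4. For the lower bound, the 5 vertices {a, b, c, d, g} are pairwise adjacent, and any tree decomposition puts a clique entirely inside one bag — forcing width ≥ 4. The upper and lower bounds meet at 4, so that is the treewidth.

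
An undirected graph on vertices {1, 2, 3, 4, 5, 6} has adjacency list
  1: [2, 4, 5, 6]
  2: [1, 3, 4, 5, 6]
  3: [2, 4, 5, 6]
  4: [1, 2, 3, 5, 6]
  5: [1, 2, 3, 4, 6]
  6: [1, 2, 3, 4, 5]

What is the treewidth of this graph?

4

A width-4 tree decomposition is:
Bags: B1 = {1, 2, 4, 5, 6}  B2 = {2, 3, 4, 5, 6}
Tree: B1–B2
Each bag holds 5 vertices, so the decomposition has width 4, which upper-bounds the treewidth. On the other hand G contains the 5-clique {1, 2, 4, 5, 6}. A clique must lie in a single bag of any decomposition, so no decomposition can have width below 4. The upper and lower bounds meet at 4, so that is the treewidth.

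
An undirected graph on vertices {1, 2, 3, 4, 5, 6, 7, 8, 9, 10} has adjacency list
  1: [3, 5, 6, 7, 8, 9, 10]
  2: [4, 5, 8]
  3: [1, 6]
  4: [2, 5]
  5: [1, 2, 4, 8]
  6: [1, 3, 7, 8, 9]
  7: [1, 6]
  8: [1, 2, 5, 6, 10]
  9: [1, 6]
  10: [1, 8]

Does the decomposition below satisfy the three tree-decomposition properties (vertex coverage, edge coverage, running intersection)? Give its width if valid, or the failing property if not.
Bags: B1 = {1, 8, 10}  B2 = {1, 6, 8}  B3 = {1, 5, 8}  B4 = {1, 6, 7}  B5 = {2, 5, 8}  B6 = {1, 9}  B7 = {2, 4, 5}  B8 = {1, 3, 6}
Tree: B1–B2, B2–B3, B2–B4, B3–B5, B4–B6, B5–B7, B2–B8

A tree decomposition must satisfy three properties: every vertex lies in some bag; for every edge, both endpoints lie together in some bag; and for every vertex, the bags containing it form a connected subtree. Here edge (6,9) lies in no bag, so the decomposition is invalid.

No — edge (6,9) lies in no bag.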